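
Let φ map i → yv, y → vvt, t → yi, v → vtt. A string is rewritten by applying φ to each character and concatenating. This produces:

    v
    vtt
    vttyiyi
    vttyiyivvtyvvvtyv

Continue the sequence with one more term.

vttyiyivvtyvvvtyvvttvttyivvtvttvttvttyivvtvtt

φ(vttyiyivvtyvvvtyv) expands symbol-by-symbol to vtt yi yi vvt yv vvt yv vtt vtt yi vvt vtt vtt vtt yi vvt vtt; joining the 17 pieces gives the next term.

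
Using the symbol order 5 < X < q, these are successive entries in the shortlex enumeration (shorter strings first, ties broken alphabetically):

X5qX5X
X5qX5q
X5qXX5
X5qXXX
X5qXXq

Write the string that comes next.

The successor of X5qXXq increments the rightmost position that isn't already q and resets every position after it to 5.

X5qXq5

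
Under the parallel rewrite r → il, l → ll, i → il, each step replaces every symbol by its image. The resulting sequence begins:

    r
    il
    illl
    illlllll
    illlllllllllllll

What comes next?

Rewriting the 16 symbols of illlllllllllllll one by one yields il ll ll ll ll ll ll ll ll ll ll ll ll ll ll ll; concatenated:

illlllllllllllllllllllllllllllll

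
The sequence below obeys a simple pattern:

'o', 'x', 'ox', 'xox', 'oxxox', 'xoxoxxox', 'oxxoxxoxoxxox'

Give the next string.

xoxoxxoxoxxoxxoxoxxox

From term 3 onward, concatenate the second-to-last term with the last: o·x = ox, x·ox = xox, …
The next term joins xoxoxxox and oxxoxxoxoxxox.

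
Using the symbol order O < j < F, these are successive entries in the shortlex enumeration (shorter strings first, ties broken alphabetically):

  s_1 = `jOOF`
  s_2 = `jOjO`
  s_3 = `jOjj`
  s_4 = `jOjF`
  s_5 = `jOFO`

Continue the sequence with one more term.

Find the rightmost character of jOFO below F, bump it to the next letter, and reset everything to its right to O.

jOFj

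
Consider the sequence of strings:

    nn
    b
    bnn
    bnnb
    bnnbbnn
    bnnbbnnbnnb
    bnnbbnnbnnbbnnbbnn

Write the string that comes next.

Each term (from the third on) is the previous term followed by the one before it: term 3 = b·nn = bnn.
Continuing: bnnbbnnbnnbbnnbbnn · bnnbbnnbnnb gives term 8.

bnnbbnnbnnbbnnbbnnbnnbbnnbnnb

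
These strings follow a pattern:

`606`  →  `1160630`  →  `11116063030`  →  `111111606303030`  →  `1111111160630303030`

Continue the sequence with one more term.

s(k+1) = 11·s(k)·30, so each term gains 11 as a prefix and 30 as a suffix.
So the next term is 11·1111111160630303030·30.

11111111116063030303030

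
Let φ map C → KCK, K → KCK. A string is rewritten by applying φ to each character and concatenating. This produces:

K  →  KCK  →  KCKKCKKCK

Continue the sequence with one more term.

Rewriting each symbol of KCKKCKKCK: K→KCK, C→KCK, K→KCK, K→KCK, C→KCK, K→KCK, K→KCK, C→KCK, K→KCK, which concatenates to KCK KCK KCK KCK KCK KCK KCK KCK KCK.

KCKKCKKCKKCKKCKKCKKCKKCKKCK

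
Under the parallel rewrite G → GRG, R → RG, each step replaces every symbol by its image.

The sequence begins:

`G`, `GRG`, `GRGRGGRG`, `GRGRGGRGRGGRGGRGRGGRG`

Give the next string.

GRGRGGRGRGGRGGRGRGGRGRGGRGGRGRGGRGGRGRGGRGRGGRGGRGRGGRG

Applying the rule to each of the 21 symbols of GRGRGGRGRGGRGGRGRGGRG gives the pieces GRG RG GRG RG GRG GRG RG GRG RG GRG GRG RG GRG GRG RG GRG RG GRG GRG RG GRG, which concatenate to the answer.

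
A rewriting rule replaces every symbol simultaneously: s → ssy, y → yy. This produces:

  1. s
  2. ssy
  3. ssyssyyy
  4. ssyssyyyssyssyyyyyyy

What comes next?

ssyssyyyssyssyyyyyyyssyssyyyssyssyyyyyyyyyyyyyyy

Applying the rule to each of the 20 symbols of ssyssyyyssyssyyyyyyy gives the pieces ssy ssy yy ssy ssy yy yy yy ssy ssy yy ssy ssy yy yy yy yy yy yy yy, which concatenate to the answer.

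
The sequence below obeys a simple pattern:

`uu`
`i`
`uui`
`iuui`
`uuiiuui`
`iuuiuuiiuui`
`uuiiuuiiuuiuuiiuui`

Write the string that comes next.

This is a Fibonacci-style word recurrence s(k) = s(k−2)·s(k−1): e.g. uu·i = uui.
The next term joins iuuiuuiiuui and uuiiuuiiuuiuuiiuui.

iuuiuuiiuuiuuiiuuiiuuiuuiiuui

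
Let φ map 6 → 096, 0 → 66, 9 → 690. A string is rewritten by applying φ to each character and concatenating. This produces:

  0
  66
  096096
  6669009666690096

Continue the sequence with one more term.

09609609669066666900960960960966906666690096

Replace each of the 16 characters of 6669009666690096 in place — 096 096 096 690 66 66 690 096 096 096 096 690 66 66 690 096 — and concatenate.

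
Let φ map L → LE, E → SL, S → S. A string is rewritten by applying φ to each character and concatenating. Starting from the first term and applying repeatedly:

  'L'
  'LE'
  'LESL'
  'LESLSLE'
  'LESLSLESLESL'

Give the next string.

LESLSLESLESLSLESLSLE

Rewriting each symbol of LESLSLESLESL: L→LE, E→SL, S→S, L→LE, S→S, L→LE, E→SL, S→S, L→LE, E→SL, S→S, L→LE, which concatenates to LE SL S LE S LE SL S LE SL S LE.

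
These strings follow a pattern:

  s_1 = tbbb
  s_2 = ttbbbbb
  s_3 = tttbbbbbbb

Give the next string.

ttttbbbbbbbbb

Reading off run lengths: t runs 1, 2, 3; b runs 3, 5, 7 — each is linear in n, where the shown terms are n = 2, 3, 4.
For the next term, n = 5, so the run lengths are 4, 9.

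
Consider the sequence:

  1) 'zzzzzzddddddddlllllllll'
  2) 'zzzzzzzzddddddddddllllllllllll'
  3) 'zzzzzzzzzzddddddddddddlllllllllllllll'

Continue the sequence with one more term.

zzzzzzzzzzzzddddddddddddddllllllllllllllllll

Reading off run lengths: z runs 6, 8, 10; d runs 8, 10, 12; l runs 9, 12, 15 — each is linear in n, where the shown terms are n = 3, 4, 5.
At n = 6 the blocks have lengths 12, 14, 18.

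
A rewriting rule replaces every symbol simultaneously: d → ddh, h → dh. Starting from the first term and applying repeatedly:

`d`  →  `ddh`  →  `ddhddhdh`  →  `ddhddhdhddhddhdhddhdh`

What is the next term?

φ(ddhddhdhddhddhdhddhdh) expands symbol-by-symbol to ddh ddh dh ddh ddh dh ddh dh ddh ddh dh ddh ddh dh ddh dh ddh ddh dh ddh dh; joining the 21 pieces gives the next term.

ddhddhdhddhddhdhddhdhddhddhdhddhddhdhddhdhddhddhdhddhdh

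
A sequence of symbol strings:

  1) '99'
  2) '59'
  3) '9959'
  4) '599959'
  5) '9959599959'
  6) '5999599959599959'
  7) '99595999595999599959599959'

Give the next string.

599959995959995999595999595999599959599959

From term 3 onward, concatenate the second-to-last term with the last: 99·59 = 9959, 59·9959 = 599959, …
Continuing: 5999599959599959 · 99595999595999599959599959 gives term 8.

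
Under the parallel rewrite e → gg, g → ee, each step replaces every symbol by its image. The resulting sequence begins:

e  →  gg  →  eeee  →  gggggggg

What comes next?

Apply φ to gggggggg symbol by symbol: g→ee, g→ee, g→ee, g→ee, g→ee, g→ee, g→ee, g→ee; joined: ee ee ee ee ee ee ee ee.

eeeeeeeeeeeeeeee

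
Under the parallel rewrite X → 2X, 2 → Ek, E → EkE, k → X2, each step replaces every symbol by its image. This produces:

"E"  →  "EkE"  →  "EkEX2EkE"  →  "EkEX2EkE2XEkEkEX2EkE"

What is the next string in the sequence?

Applying the rule to each of the 20 symbols of EkEX2EkE2XEkEkEX2EkE gives the pieces EkE X2 EkE 2X Ek EkE X2 EkE Ek 2X EkE X2 EkE X2 EkE 2X Ek EkE X2 EkE, which concatenate to the answer.

EkEX2EkE2XEkEkEX2EkEEk2XEkEX2EkEX2EkE2XEkEkEX2EkE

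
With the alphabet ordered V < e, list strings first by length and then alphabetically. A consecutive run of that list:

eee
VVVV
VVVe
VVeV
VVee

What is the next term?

VeVV

Find the rightmost character of VVee below e, bump it to the next letter, and reset everything to its right to V.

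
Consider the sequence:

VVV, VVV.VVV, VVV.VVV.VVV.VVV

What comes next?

VVV.VVV.VVV.VVV.VVV.VVV.VVV.VVV

Each string is two copies of the previous one joined by '.'.
One more doubling of VVV.VVV.VVV.VVV gives the answer.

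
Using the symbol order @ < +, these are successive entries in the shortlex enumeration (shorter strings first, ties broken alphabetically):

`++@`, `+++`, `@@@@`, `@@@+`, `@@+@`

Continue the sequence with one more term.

Treat @@+@ as a base-2 numeral over the given alphabet and add one, carrying through any trailing +'s.

@@++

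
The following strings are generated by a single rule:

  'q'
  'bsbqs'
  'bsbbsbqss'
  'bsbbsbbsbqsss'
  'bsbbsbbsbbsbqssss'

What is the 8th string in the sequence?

Every step adds bsb to the front and s to the end of the previous string.
From bsbbsbbsbbsbqssss, 3 further steps: bsbbsbbsbbsbqssss → bsbbsbbsbbsbbsbqsssss → bsbbsbbsbbsbbsbbsbqssssss → (answer).

bsbbsbbsbbsbbsbbsbbsbqsssssss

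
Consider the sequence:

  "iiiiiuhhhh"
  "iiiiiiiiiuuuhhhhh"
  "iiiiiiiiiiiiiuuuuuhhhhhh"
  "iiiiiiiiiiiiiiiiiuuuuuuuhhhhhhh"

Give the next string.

Each string has the form i^{4n+1} u^{2n-1} h^{n+3} (n = 1, 2, …).
At n = 5 the blocks have lengths 21, 9, 8.

iiiiiiiiiiiiiiiiiiiiiuuuuuuuuuhhhhhhhh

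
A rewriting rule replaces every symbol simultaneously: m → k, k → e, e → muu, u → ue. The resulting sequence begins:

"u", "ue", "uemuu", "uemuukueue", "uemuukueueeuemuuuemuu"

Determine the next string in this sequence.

Replace each of the 21 characters of uemuukueueeuemuuuemuu in place — ue muu k ue ue e ue muu ue muu muu ue muu k ue ue ue muu k ue ue — and concatenate.

uemuukueueeuemuuuemuumuuuemuukueueuemuukueue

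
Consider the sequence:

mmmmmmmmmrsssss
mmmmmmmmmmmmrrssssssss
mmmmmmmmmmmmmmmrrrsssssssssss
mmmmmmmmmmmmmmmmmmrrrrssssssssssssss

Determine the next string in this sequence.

mmmmmmmmmmmmmmmmmmmmmrrrrrsssssssssssssssss

The n-th term is 3n+3 m's then n-1 r's then 3n-1 s's, where the shown terms are n = 2, 3, 4, 5.
Setting n = 6 gives 21, 5, 17 characters in each block.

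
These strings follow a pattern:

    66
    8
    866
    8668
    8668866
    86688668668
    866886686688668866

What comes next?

86688668668866886686688668668

Each term (from the third on) is the previous term followed by the one before it: term 3 = 8·66 = 866.
The next term joins 866886686688668866 and 86688668668.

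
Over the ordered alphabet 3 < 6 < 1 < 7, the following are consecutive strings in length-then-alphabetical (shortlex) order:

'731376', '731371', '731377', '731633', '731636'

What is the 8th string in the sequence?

Continuing the enumeration 3 steps past 731636: 731636 → 731631 → 731637 → (answer).

731663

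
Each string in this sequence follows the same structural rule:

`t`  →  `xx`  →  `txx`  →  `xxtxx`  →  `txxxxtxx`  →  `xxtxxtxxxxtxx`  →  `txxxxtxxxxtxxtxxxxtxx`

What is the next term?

From term 3 onward, concatenate the second-to-last term with the last: t·xx = txx, xx·txx = xxtxx, …
Continuing: xxtxxtxxxxtxx · txxxxtxxxxtxxtxxxxtxx gives term 8.

xxtxxtxxxxtxxtxxxxtxxxxtxxtxxxxtxx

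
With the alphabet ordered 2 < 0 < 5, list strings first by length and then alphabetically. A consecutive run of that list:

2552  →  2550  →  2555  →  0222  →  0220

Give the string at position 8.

0200

Advancing 3 positions from 0220 through 0220 → 0225 → 0202 reaches term 8.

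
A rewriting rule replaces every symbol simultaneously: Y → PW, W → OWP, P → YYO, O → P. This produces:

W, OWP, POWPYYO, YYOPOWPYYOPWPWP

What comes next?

PWPWPYYOPOWPYYOPWPWPYYOOWPYYOOWPYYO

Replace each of the 15 characters of YYOPOWPYYOPWPWP in place — PW PW P YYO P OWP YYO PW PW P YYO OWP YYO OWP YYO — and concatenate.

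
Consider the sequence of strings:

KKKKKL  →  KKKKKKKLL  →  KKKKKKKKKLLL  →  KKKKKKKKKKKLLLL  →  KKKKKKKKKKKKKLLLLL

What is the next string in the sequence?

Each string has the form K^{2n+1} L^{n-1}, where the shown terms are n = 2, 3, 4, 5, 6.
At n = 7 the blocks have lengths 15, 6.

KKKKKKKKKKKKKKKLLLLLL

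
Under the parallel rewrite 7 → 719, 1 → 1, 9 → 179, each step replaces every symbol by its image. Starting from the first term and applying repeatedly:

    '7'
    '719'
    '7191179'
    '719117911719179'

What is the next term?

Rewriting the 15 symbols of 719117911719179 one by one yields 719 1 179 1 1 719 179 1 1 719 1 179 1 719 179; concatenated:

7191179117191791171911791719179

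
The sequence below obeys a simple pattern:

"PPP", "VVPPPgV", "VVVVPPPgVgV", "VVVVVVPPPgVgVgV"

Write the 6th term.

VVVVVVVVVVPPPgVgVgVgVgV

Each term wraps the previous one in VV on the left and gV on the right.
From VVVVVVPPPgVgVgV, 2 further steps: VVVVVVPPPgVgVgV → VVVVVVVVPPPgVgVgVgV → (answer).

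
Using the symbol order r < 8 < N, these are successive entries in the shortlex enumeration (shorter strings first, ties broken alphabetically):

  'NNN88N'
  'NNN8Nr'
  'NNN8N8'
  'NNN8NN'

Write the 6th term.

Stepping forward 2 times from NNN8NN: NNN8NN → NNNNrr, then the target.

NNNNr8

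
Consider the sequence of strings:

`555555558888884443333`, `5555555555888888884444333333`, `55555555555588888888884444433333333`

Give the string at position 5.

The n-th term is 2n+2 5's then 2n 8's then n 4's then 2n-2 3's, where the shown terms are n = 3, 4, 5.
Setting n = 7 gives 16, 14, 7, 12 characters in each block.

5555555555555555888888888888884444444333333333333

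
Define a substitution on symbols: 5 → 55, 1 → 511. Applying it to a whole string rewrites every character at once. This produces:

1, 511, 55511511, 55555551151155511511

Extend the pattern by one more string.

555555555555555115115551151155555551151155511511

Replace each of the 20 characters of 55555551151155511511 in place — 55 55 55 55 55 55 55 511 511 55 511 511 55 55 55 511 511 55 511 511 — and concatenate.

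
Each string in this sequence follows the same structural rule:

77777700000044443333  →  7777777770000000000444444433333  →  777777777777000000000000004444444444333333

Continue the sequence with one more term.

77777777777777700000000000000000044444444444443333333

The n-th term is 3n 7's then 4n-2 0's then 3n-2 4's then n+2 3's, where the shown terms are n = 2, 3, 4.
Setting n = 5 gives 15, 18, 13, 7 characters in each block.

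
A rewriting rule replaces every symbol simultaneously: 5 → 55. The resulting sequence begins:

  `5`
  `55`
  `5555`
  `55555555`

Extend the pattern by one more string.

Apply φ to 55555555 symbol by symbol: 5→55, 5→55, 5→55, 5→55, 5→55, 5→55, 5→55, 5→55; joined: 55 55 55 55 55 55 55 55.

5555555555555555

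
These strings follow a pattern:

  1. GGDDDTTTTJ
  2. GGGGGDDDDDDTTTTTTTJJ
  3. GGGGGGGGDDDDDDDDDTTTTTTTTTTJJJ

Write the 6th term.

Each string has the form G^{3n-1} D^{3n} T^{3n+1} J^{n} (n = 1, 2, …).
At n = 6 the blocks have lengths 17, 18, 19, 6.

GGGGGGGGGGGGGGGGGDDDDDDDDDDDDDDDDDDTTTTTTTTTTTTTTTTTTTJJJJJJ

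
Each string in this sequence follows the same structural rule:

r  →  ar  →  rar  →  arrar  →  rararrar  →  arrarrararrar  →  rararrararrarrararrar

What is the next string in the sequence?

arrarrararrarrararrararrarrararrar

From term 3 onward, concatenate the second-to-last term with the last: r·ar = rar, ar·rar = arrar, …
Continuing: arrarrararrar · rararrararrarrararrar gives term 8.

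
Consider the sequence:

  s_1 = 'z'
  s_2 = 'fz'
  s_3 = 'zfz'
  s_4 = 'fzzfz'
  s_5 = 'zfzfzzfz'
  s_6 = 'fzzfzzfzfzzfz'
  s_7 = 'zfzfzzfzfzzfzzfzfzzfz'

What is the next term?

fzzfzzfzfzzfzzfzfzzfzfzzfzzfzfzzfz

This is a Fibonacci-style word recurrence s(k) = s(k−2)·s(k−1): e.g. z·fz = zfz.
Continuing: fzzfzzfzfzzfz · zfzfzzfzfzzfzzfzfzzfz gives term 8.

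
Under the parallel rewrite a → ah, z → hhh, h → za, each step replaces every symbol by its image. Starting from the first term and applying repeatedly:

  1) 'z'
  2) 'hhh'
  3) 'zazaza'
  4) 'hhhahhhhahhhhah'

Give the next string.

Applying the rule to each of the 15 symbols of hhhahhhhahhhhah gives the pieces za za za ah za za za za ah za za za za ah za, which concatenate to the answer.

zazazaahzazazazaahzazazazaahza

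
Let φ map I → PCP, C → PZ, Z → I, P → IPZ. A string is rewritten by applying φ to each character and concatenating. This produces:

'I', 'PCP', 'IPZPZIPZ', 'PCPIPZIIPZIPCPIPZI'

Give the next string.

Applying the rule to each of the 18 symbols of PCPIPZIIPZIPCPIPZI gives the pieces IPZ PZ IPZ PCP IPZ I PCP PCP IPZ I PCP IPZ PZ IPZ PCP IPZ I PCP, which concatenate to the answer.

IPZPZIPZPCPIPZIPCPPCPIPZIPCPIPZPZIPZPCPIPZIPCP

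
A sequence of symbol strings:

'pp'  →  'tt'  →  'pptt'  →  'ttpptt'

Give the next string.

This is a Fibonacci-style word recurrence s(k) = s(k−2)·s(k−1): e.g. pp·tt = pptt.
Continuing: pptt · ttpptt gives term 5.

ppttttpptt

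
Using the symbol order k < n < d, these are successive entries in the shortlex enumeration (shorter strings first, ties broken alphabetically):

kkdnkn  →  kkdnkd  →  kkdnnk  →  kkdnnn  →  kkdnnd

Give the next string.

kkdndk

Treat kkdnnd as a base-3 numeral over the given alphabet and add one, carrying through any trailing d's.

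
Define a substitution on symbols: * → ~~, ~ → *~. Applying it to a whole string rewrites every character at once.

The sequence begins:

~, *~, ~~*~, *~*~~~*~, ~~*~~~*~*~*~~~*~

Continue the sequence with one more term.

Rewriting the 16 symbols of ~~*~~~*~*~*~~~*~ one by one yields *~ *~ ~~ *~ *~ *~ ~~ *~ ~~ *~ ~~ *~ *~ *~ ~~ *~; concatenated:

*~*~~~*~*~*~~~*~~~*~~~*~*~*~~~*~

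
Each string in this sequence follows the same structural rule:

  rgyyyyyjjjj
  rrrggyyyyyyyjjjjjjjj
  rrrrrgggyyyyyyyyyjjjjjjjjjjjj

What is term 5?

Reading off run lengths: r runs 1, 3, 5; g runs 1, 2, 3; y runs 5, 7, 9; j runs 4, 8, 12 — each is linear in n (n = 1, 2, …).
For term 5, n = 5, so the run lengths are 9, 5, 13, 20.

rrrrrrrrrgggggyyyyyyyyyyyyyjjjjjjjjjjjjjjjjjjjj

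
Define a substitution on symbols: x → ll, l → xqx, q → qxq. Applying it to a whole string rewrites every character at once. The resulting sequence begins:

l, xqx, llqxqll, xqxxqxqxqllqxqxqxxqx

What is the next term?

φ(xqxxqxqxqllqxqxqxxqx) expands symbol-by-symbol to ll qxq ll ll qxq ll qxq ll qxq xqx xqx qxq ll qxq ll qxq ll ll qxq ll; joining the 20 pieces gives the next term.

llqxqllllqxqllqxqllqxqxqxxqxqxqllqxqllqxqllllqxqll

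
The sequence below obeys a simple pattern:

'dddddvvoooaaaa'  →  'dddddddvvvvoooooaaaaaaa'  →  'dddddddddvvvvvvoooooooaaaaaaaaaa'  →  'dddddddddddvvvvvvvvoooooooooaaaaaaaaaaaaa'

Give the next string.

dddddddddddddvvvvvvvvvvoooooooooooaaaaaaaaaaaaaaaa

Each string has the form d^{2n+3} v^{2n} o^{2n+1} a^{3n+1} (n = 1, 2, …).
At n = 5 the blocks have lengths 13, 10, 11, 16.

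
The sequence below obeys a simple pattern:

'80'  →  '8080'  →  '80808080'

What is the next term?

Every step duplicates the string.
So the next term is two copies of 80808080.

8080808080808080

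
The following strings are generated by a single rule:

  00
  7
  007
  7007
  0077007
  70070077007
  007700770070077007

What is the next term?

From term 3 onward, concatenate the second-to-last term with the last: 00·7 = 007, 7·007 = 7007, …
So term 8 is 70070077007·007700770070077007.

70070077007007700770070077007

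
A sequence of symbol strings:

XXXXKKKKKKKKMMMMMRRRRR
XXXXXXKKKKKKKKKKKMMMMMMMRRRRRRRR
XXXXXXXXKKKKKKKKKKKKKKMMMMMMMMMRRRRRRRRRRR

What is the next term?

XXXXXXXXXXKKKKKKKKKKKKKKKKKMMMMMMMMMMMRRRRRRRRRRRRRR

The n-th term is 2n X's then 3n+2 K's then 2n+1 M's then 3n-1 R's, where the shown terms are n = 2, 3, 4.
For the next term, n = 5, so the run lengths are 10, 17, 11, 14.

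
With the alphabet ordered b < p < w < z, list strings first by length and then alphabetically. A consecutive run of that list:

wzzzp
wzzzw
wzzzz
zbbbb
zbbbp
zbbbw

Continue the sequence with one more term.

Find the rightmost character of zbbbw below z, bump it to the next letter, and reset everything to its right to b.

zbbbz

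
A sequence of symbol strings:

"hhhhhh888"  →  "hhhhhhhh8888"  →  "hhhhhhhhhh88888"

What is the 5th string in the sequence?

hhhhhhhhhhhhhh8888888

Reading off run lengths: h runs 6, 8, 10; 8 runs 3, 4, 5 — each is linear in n, where the shown terms are n = 2, 3, 4.
At n = 6 the blocks have lengths 14, 7.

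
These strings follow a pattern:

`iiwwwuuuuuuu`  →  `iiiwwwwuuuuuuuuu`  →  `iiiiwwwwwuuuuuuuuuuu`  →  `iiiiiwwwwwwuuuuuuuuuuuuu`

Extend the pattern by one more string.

Reading off run lengths: i runs 2, 3, 4, 5; w runs 3, 4, 5, 6; u runs 7, 9, 11, 13 — each is linear in n, where the shown terms are n = 3, 4, 5, 6.
Setting n = 7 gives 6, 7, 15 characters in each block.

iiiiiiwwwwwwwuuuuuuuuuuuuuuu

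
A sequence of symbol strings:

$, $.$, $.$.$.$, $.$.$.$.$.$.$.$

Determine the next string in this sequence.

$.$.$.$.$.$.$.$.$.$.$.$.$.$.$.$

Every step duplicates the string with '.' between the halves.
So the next term is two copies of $.$.$.$.$.$.$.$ with '.' between the halves.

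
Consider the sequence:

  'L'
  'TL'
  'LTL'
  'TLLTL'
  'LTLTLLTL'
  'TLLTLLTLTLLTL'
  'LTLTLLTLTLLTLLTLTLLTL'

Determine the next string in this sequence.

From term 3 onward, concatenate the second-to-last term with the last: L·TL = LTL, TL·LTL = TLLTL, …
Continuing: TLLTLLTLTLLTL · LTLTLLTLTLLTLLTLTLLTL gives term 8.

TLLTLLTLTLLTLLTLTLLTLTLLTLLTLTLLTL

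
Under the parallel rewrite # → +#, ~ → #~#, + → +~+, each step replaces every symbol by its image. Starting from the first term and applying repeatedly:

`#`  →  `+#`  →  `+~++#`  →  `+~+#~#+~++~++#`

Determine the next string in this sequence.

+~+#~#+~++##~#+#+~+#~#+~++~+#~#+~++~++#

φ(+~+#~#+~++~++#) expands symbol-by-symbol to +~+ #~# +~+ +# #~# +# +~+ #~# +~+ +~+ #~# +~+ +~+ +#; joining the 14 pieces gives the next term.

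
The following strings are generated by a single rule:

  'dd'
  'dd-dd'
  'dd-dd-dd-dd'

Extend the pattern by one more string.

s(k+1) = s(k)·-·s(k) — each term doubles the last with '-' between the halves.
One more doubling of dd-dd-dd-dd gives the answer.

dd-dd-dd-dd-dd-dd-dd-dd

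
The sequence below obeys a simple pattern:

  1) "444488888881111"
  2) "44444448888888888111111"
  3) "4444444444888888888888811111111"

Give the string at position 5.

44444444444444448888888888888888888111111111111

The n-th term is 3n-2 4's then 3n+1 8's then 2n 1's, where the shown terms are n = 2, 3, 4.
Setting n = 6 gives 16, 19, 12 characters in each block.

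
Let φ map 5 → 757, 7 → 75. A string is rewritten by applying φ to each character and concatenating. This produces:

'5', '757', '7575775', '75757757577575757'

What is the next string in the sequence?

Replace each of the 17 characters of 75757757577575757 in place — 75 757 75 757 75 75 757 75 757 75 75 757 75 757 75 757 75 — and concatenate.

75757757577575757757577575757757577575775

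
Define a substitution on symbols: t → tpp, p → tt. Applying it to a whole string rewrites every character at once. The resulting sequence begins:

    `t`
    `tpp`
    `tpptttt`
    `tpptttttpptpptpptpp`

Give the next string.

φ(tpptttttpptpptpptpp) expands symbol-by-symbol to tpp tt tt tpp tpp tpp tpp tpp tt tt tpp tt tt tpp tt tt tpp tt tt; joining the 19 pieces gives the next term.

tpptttttpptpptpptpptpptttttpptttttpptttttpptttt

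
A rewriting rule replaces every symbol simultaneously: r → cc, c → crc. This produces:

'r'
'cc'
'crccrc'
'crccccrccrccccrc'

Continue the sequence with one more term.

Replace each of the 16 characters of crccccrccrccccrc in place — crc cc crc crc crc crc cc crc crc cc crc crc crc crc cc crc — and concatenate.

crccccrccrccrccrccccrccrccccrccrccrccrccccrc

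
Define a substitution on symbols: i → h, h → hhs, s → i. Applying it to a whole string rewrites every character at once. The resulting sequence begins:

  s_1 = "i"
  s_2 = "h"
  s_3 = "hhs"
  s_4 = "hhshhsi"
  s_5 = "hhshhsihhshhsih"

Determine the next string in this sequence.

φ(hhshhsihhshhsih) expands symbol-by-symbol to hhs hhs i hhs hhs i h hhs hhs i hhs hhs i h hhs; joining the 15 pieces gives the next term.

hhshhsihhshhsihhhshhsihhshhsihhhs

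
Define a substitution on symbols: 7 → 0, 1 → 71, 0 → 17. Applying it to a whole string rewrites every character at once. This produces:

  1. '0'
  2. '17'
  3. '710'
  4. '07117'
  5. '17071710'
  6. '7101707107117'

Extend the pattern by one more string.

071177101707117071710

φ(7101707107117) expands symbol-by-symbol to 0 71 17 71 0 17 0 71 17 0 71 71 0; joining the 13 pieces gives the next term.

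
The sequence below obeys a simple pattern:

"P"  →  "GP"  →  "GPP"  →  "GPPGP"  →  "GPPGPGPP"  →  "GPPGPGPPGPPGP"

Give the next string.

Each term (from the third on) is the previous term followed by the one before it: term 3 = GP·P = GPP.
So term 7 is GPPGPGPPGPPGP·GPPGPGPP.

GPPGPGPPGPPGPGPPGPGPP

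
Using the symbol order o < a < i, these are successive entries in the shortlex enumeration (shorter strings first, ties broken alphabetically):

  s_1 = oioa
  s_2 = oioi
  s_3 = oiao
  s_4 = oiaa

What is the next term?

The successor of oiaa increments the rightmost position that isn't already i and resets every position after it to o.

oiai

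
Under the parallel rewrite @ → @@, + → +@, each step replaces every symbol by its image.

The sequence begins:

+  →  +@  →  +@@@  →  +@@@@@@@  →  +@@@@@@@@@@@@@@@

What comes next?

+@@@@@@@@@@@@@@@@@@@@@@@@@@@@@@@

Applying the rule to each of the 16 symbols of +@@@@@@@@@@@@@@@ gives the pieces +@ @@ @@ @@ @@ @@ @@ @@ @@ @@ @@ @@ @@ @@ @@ @@, which concatenate to the answer.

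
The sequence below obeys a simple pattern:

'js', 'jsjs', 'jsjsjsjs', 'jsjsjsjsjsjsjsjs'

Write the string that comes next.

Every step duplicates the string.
Doubling jsjsjsjsjsjsjsjs:

jsjsjsjsjsjsjsjsjsjsjsjsjsjsjsjs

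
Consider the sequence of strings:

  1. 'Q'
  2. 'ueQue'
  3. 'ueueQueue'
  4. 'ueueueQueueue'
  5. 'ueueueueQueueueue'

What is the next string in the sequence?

Each term wraps the previous one in ue on the left and ue on the right.
One more step from ueueueueQueueueue gives the answer.

ueueueueueQueueueueue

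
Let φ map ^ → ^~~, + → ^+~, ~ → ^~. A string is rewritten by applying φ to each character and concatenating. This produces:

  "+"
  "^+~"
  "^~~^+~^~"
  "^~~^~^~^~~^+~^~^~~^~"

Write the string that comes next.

Rewriting the 20 symbols of ^~~^~^~^~~^+~^~^~~^~ one by one yields ^~~ ^~ ^~ ^~~ ^~ ^~~ ^~ ^~~ ^~ ^~ ^~~ ^+~ ^~ ^~~ ^~ ^~~ ^~ ^~ ^~~ ^~; concatenated:

^~~^~^~^~~^~^~~^~^~~^~^~^~~^+~^~^~~^~^~~^~^~^~~^~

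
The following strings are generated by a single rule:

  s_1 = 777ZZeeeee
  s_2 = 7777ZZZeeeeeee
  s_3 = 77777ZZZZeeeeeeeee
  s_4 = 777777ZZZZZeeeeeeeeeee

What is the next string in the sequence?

7777777ZZZZZZeeeeeeeeeeeee

The n-th term is n+1 7's then n Z's then 2n+1 e's, where the shown terms are n = 2, 3, 4, 5.
For the next term, n = 6, so the run lengths are 7, 6, 13.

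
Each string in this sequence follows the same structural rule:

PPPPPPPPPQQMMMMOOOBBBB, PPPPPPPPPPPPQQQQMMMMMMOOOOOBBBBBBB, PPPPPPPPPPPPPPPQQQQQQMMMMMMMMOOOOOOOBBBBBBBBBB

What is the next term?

The n-th term is 3n+3 P's then 2n-2 Q's then 2n M's then 2n-1 O's then 3n-2 B's, where the shown terms are n = 2, 3, 4.
For the next term, n = 5, so the run lengths are 18, 8, 10, 9, 13.

PPPPPPPPPPPPPPPPPPQQQQQQQQMMMMMMMMMMOOOOOOOOOBBBBBBBBBBBBB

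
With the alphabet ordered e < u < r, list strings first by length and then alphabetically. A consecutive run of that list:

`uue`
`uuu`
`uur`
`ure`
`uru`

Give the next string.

Treat uru as a base-3 numeral over the given alphabet and add one, carrying through any trailing r's.

urr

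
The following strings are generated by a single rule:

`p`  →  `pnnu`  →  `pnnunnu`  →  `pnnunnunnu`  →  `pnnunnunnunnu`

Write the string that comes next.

The strings grow by a fixed suffix nnu each time.
Applying this once more to pnnunnunnunnu:

pnnunnunnunnunnu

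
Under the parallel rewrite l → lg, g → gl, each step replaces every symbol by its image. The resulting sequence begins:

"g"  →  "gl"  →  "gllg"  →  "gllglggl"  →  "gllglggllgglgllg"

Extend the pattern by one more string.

φ(gllglggllgglgllg) expands symbol-by-symbol to gl lg lg gl lg gl gl lg lg gl gl lg gl lg lg gl; joining the 16 pieces gives the next term.

gllglggllgglgllglgglgllggllglggl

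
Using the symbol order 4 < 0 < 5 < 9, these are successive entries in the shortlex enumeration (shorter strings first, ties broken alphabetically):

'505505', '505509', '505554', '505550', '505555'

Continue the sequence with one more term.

Find the rightmost character of 505555 below 9, bump it to the next letter, and reset everything to its right to 4.

505559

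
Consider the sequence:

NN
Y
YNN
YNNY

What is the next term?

This is a Fibonacci-style word recurrence s(k) = s(k−1)·s(k−2): e.g. Y·NN = YNN.
The next term joins YNNY and YNN.

YNNYYNN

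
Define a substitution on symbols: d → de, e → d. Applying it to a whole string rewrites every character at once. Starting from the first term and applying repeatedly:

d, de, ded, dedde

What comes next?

deddeded

Expanding dedde: d→de, e→d, d→de, d→de, e→d. Concatenated: de d de de d.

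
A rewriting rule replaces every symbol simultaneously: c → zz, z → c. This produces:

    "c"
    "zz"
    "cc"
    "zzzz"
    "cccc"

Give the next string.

Rewriting each symbol of cccc: c→zz, c→zz, c→zz, c→zz, which concatenates to zz zz zz zz.

zzzzzzzz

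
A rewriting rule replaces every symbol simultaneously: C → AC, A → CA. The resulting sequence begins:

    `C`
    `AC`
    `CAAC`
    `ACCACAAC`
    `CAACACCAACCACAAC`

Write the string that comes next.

Rewriting the 16 symbols of CAACACCAACCACAAC one by one yields AC CA CA AC CA AC AC CA CA AC AC CA AC CA CA AC; concatenated:

ACCACAACCAACACCACAACACCAACCACAAC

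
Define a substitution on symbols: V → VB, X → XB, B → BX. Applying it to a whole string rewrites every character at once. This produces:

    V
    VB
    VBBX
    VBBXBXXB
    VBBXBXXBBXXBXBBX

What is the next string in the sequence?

φ(VBBXBXXBBXXBXBBX) expands symbol-by-symbol to VB BX BX XB BX XB XB BX BX XB XB BX XB BX BX XB; joining the 16 pieces gives the next term.

VBBXBXXBBXXBXBBXBXXBXBBXXBBXBXXB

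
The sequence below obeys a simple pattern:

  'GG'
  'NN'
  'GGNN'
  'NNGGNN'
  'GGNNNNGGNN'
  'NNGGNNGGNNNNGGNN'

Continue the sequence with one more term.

GGNNNNGGNNNNGGNNGGNNNNGGNN

This is a Fibonacci-style word recurrence s(k) = s(k−2)·s(k−1): e.g. GG·NN = GGNN.
Continuing: GGNNNNGGNN · NNGGNNGGNNNNGGNN gives term 7.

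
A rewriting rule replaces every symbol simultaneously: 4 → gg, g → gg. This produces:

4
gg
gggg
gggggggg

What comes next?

gggggggggggggggg

Expanding gggggggg: g→gg, g→gg, g→gg, g→gg, g→gg, g→gg, g→gg, g→gg. Concatenated: gg gg gg gg gg gg gg gg.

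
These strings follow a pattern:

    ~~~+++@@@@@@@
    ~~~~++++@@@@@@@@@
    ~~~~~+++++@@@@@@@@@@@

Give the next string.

~~~~~~++++++@@@@@@@@@@@@@

Each string has the form ~^{n} +^{n} @^{2n+1}, where the shown terms are n = 3, 4, 5.
Setting n = 6 gives 6, 6, 13 characters in each block.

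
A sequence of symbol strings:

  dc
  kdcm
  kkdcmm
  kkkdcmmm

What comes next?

s(k+1) = k·s(k)·m, so each term gains k as a prefix and m as a suffix.
So the next term is k·kkkdcmmm·m.

kkkkdcmmmm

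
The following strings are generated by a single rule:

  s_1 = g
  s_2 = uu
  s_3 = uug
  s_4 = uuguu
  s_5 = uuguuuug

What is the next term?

This is a Fibonacci-style word recurrence s(k) = s(k−1)·s(k−2): e.g. uu·g = uug.
So term 6 is uuguuuug·uuguu.

uuguuuuguuguu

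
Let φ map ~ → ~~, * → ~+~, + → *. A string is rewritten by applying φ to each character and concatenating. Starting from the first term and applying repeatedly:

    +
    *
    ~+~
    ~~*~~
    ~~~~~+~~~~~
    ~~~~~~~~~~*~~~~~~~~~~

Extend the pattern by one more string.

~~~~~~~~~~~~~~~~~~~~~+~~~~~~~~~~~~~~~~~~~~~

Replace each of the 21 characters of ~~~~~~~~~~*~~~~~~~~~~ in place — ~~ ~~ ~~ ~~ ~~ ~~ ~~ ~~ ~~ ~~ ~+~ ~~ ~~ ~~ ~~ ~~ ~~ ~~ ~~ ~~ ~~ — and concatenate.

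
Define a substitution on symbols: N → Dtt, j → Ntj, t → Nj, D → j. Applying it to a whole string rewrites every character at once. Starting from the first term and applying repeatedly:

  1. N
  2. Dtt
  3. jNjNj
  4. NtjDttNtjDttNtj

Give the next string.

DttNjNtjjNjNjDttNjNtjjNjNjDttNjNtj

Applying the rule to each of the 15 symbols of NtjDttNtjDttNtj gives the pieces Dtt Nj Ntj j Nj Nj Dtt Nj Ntj j Nj Nj Dtt Nj Ntj, which concatenate to the answer.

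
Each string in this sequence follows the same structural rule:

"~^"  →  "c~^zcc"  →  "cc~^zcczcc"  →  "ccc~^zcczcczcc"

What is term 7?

cccccc~^zcczcczcczcczcczcc

s(k+1) = c·s(k)·zcc, so each term gains c as a prefix and zcc as a suffix.
From ccc~^zcczcczcc, 3 further steps: ccc~^zcczcczcc → cccc~^zcczcczcczcc → ccccc~^zcczcczcczcczcc → (answer).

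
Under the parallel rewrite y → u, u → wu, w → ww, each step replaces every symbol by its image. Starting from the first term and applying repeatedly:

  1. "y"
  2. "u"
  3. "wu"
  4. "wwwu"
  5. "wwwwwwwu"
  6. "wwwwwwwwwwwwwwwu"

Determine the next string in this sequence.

Rewriting the 16 symbols of wwwwwwwwwwwwwwwu one by one yields ww ww ww ww ww ww ww ww ww ww ww ww ww ww ww wu; concatenated:

wwwwwwwwwwwwwwwwwwwwwwwwwwwwwwwu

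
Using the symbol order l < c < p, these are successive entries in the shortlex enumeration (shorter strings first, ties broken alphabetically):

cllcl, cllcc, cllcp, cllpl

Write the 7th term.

clcll

Continuing the enumeration 3 steps past cllpl: cllpl → cllpc → cllpp → (answer).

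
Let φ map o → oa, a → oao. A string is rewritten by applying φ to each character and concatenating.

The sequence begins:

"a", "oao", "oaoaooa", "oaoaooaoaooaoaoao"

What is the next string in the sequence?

Rewriting the 17 symbols of oaoaooaoaooaoaoao one by one yields oa oao oa oao oa oa oao oa oao oa oa oao oa oao oa oao oa; concatenated:

oaoaooaoaooaoaoaooaoaooaoaoaooaoaooaoaooa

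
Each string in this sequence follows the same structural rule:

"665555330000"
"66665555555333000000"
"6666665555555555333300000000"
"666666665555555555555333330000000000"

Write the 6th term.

6666666666665555555555555555555333333300000000000000

Each string has the form 6^{2n} 5^{3n+1} 3^{n+1} 0^{2n+2} (n = 1, 2, …).
For term 6, n = 6, so the run lengths are 12, 19, 7, 14.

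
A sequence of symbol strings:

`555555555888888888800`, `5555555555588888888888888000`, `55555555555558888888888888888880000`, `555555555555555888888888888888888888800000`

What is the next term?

The n-th term is 2n+3 5's then 4n-2 8's then n-1 0's, where the shown terms are n = 3, 4, 5, 6.
For the next term, n = 7, so the run lengths are 17, 26, 6.

5555555555555555588888888888888888888888888000000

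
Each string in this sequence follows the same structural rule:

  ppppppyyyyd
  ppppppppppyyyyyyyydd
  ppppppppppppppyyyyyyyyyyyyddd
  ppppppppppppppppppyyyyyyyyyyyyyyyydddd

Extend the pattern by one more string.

ppppppppppppppppppppppyyyyyyyyyyyyyyyyyyyyddddd

Reading off run lengths: p runs 6, 10, 14, 18; y runs 4, 8, 12, 16; d runs 1, 2, 3, 4 — each is linear in n (n = 1, 2, …).
For the next term, n = 5, so the run lengths are 22, 20, 5.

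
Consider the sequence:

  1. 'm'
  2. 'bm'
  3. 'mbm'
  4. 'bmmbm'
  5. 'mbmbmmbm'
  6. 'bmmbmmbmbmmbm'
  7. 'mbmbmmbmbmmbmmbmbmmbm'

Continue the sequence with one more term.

bmmbmmbmbmmbmmbmbmmbmbmmbmmbmbmmbm

From term 3 onward, concatenate the second-to-last term with the last: m·bm = mbm, bm·mbm = bmmbm, …
So term 8 is bmmbmmbmbmmbm·mbmbmmbmbmmbmmbmbmmbm.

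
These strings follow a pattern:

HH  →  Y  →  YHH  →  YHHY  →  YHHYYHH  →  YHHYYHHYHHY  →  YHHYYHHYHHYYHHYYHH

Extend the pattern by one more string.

This is a Fibonacci-style word recurrence s(k) = s(k−1)·s(k−2): e.g. Y·HH = YHH.
The next term joins YHHYYHHYHHYYHHYYHH and YHHYYHHYHHY.

YHHYYHHYHHYYHHYYHHYHHYYHHYHHY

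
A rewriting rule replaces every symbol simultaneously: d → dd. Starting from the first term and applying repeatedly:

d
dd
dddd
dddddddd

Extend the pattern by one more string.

Expanding dddddddd: d→dd, d→dd, d→dd, d→dd, d→dd, d→dd, d→dd, d→dd. Concatenated: dd dd dd dd dd dd dd dd.

dddddddddddddddd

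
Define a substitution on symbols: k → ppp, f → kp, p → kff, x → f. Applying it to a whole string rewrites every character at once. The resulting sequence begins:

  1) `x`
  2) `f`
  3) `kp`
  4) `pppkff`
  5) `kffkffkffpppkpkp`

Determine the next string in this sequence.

Rewriting the 16 symbols of kffkffkffpppkpkp one by one yields ppp kp kp ppp kp kp ppp kp kp kff kff kff ppp kff ppp kff; concatenated:

pppkpkppppkpkppppkpkpkffkffkffpppkffpppkff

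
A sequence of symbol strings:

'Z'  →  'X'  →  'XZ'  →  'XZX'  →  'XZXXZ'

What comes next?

XZXXZXZX

Each term (from the third on) is the previous term followed by the one before it: term 3 = X·Z = XZ.
So term 6 is XZXXZ·XZX.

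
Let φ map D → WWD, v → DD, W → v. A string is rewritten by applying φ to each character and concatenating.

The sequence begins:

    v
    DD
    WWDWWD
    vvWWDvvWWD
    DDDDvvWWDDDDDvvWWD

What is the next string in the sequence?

Replace each of the 18 characters of DDDDvvWWDDDDDvvWWD in place — WWD WWD WWD WWD DD DD v v WWD WWD WWD WWD WWD DD DD v v WWD — and concatenate.

WWDWWDWWDWWDDDDDvvWWDWWDWWDWWDWWDDDDDvvWWD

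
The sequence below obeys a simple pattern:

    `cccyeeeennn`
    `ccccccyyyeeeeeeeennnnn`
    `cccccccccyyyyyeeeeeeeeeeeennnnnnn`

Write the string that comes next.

Each string has the form c^{3n} y^{2n-1} e^{4n} n^{2n+1} (n = 1, 2, …).
Setting n = 4 gives 12, 7, 16, 9 characters in each block.

ccccccccccccyyyyyyyeeeeeeeeeeeeeeeennnnnnnnn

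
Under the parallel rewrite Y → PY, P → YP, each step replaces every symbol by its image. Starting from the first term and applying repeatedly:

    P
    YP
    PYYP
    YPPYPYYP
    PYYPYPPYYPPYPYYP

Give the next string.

Replace each of the 16 characters of PYYPYPPYYPPYPYYP in place — YP PY PY YP PY YP YP PY PY YP YP PY YP PY PY YP — and concatenate.

YPPYPYYPPYYPYPPYPYYPYPPYYPPYPYYP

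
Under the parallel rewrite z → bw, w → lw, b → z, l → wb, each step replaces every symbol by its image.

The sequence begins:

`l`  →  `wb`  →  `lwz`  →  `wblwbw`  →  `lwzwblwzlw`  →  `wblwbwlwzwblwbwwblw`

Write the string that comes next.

lwzwblwzlwwblwbwlwzwblwzlwlwzwblw

Applying the rule to each of the 19 symbols of wblwbwlwzwblwbwwblw gives the pieces lw z wb lw z lw wb lw bw lw z wb lw z lw lw z wb lw, which concatenate to the answer.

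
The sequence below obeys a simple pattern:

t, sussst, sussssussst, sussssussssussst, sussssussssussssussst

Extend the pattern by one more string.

The strings grow by a fixed prefix susss each time.
One more step from sussssussssussssussst gives the answer.

sussssussssussssussssussst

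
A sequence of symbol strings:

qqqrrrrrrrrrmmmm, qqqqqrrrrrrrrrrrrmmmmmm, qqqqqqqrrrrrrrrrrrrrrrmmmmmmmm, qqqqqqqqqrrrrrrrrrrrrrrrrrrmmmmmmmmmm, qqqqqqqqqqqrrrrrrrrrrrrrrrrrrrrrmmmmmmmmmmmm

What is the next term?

Each string has the form q^{2n-1} r^{3n+3} m^{2n}, where the shown terms are n = 2, 3, 4, 5, 6.
Setting n = 7 gives 13, 24, 14 characters in each block.

qqqqqqqqqqqqqrrrrrrrrrrrrrrrrrrrrrrrrmmmmmmmmmmmmmm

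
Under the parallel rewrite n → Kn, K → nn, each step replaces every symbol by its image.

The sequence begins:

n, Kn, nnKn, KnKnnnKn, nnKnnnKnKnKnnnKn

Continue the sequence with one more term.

Rewriting the 16 symbols of nnKnnnKnKnKnnnKn one by one yields Kn Kn nn Kn Kn Kn nn Kn nn Kn nn Kn Kn Kn nn Kn; concatenated:

KnKnnnKnKnKnnnKnnnKnnnKnKnKnnnKn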